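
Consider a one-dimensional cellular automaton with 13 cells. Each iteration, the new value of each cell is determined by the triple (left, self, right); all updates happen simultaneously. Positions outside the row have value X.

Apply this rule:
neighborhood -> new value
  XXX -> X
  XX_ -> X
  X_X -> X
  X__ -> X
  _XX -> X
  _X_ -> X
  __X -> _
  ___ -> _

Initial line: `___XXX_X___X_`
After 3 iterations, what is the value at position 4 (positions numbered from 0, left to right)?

X

X__XXXXXX__XX
XX_XXXXXXX_XX
XXXXXXXXXXXXX
position 4 holds X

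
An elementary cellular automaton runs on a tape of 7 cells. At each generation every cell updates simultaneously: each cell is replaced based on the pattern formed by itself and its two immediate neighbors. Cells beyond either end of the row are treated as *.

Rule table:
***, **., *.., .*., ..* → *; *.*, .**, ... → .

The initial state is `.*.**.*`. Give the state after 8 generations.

******.

.*..*..
.******
..*****
**.****
**..***
****.**
****..*
******.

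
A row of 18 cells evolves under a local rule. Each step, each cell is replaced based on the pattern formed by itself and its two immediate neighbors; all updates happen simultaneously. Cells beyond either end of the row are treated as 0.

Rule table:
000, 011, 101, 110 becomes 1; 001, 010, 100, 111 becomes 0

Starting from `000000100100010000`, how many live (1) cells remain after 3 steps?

7

111110000001000111
100010111100010101
001001100101001010
count of 1: 7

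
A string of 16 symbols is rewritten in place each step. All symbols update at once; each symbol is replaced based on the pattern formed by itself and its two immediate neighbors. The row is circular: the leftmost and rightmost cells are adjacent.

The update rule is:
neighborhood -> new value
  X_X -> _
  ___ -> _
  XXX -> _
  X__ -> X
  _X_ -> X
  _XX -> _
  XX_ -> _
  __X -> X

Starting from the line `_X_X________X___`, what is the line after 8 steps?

XX_XX______XXX__
_____X____X___XX
X___XXX__XXX_X__
XX_X___XX____XXX
___XX_X__X__X___
__X___XXXXXXXX__
_XXX_X________X_
X____XX______XXX

X____XX______XXX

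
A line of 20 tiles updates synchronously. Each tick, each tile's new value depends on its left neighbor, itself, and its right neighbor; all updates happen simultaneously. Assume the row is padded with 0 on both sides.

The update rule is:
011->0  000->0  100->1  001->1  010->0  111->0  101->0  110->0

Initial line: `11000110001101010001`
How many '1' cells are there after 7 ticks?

00101001010000001010
01000110001000010001
10101001010100101010
00000110000011000001
00001001000100100010
00010110101011010101
00100000000000000000
count of 1: 1

1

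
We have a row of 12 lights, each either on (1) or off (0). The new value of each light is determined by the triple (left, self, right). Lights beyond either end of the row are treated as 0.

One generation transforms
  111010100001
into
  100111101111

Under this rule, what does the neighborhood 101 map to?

1

At position 3 the neighborhood is 101; the next row has 1 there.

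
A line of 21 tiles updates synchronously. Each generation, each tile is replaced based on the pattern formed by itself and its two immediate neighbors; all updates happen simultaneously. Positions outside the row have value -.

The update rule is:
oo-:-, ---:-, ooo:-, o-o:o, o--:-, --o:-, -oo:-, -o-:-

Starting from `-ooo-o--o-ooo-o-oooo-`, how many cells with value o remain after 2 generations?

----o----o---o-o-----
--------------o------
count of o: 1

1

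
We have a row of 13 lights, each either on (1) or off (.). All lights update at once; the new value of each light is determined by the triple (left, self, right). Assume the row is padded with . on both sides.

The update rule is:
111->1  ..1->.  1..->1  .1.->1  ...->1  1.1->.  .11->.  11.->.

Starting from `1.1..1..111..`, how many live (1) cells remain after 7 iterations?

1.11.11..1.11
1......1.1...
111111.1.1111
.1111..1..11.
..11.1.11...1
1....1...11.1
1111.111....1
count of 1: 8

8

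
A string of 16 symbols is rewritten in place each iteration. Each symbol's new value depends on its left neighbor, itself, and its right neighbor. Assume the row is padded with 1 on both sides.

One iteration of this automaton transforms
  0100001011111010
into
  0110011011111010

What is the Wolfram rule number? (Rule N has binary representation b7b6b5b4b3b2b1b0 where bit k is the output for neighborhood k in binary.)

position 9: 111 → 1  (bit 7 = 1)
position 12: 110 → 1  (bit 6 = 1)
position 0: 101 → 0  (bit 5 = 0)
position 2: 100 → 1  (bit 4 = 1)
position 8: 011 → 1  (bit 3 = 1)
position 1: 010 → 1  (bit 2 = 1)
position 5: 001 → 1  (bit 1 = 1)
position 3: 000 → 0  (bit 0 = 0)
bits b7..b0 = 11011110 = 222

222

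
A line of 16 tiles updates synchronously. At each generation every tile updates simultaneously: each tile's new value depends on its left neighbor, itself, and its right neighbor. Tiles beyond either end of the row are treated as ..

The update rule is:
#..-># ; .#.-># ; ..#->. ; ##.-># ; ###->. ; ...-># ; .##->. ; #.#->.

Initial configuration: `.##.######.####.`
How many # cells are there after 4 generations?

12

..#......#....##
#.######.####..#
#......#....##.#
######.####..#.#
count of #: 12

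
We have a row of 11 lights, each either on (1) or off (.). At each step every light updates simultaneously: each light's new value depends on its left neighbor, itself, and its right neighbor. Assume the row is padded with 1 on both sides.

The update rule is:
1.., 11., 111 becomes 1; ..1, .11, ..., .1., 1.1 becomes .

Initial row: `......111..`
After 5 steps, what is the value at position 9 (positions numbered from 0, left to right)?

step 1: 1......111.
step 2: 11......11.
step 3: 111......1.
step 4: 1111.......
step 5: 11111......
position 9 holds .

.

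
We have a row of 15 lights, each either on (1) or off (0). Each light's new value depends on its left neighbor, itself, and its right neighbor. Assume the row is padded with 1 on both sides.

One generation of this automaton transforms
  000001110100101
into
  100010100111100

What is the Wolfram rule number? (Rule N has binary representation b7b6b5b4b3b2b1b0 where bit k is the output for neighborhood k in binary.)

position 6: 111 → 1  (bit 7 = 1)
position 7: 110 → 0  (bit 6 = 0)
position 8: 101 → 0  (bit 5 = 0)
position 0: 100 → 1  (bit 4 = 1)
position 5: 011 → 0  (bit 3 = 0)
position 9: 010 → 1  (bit 2 = 1)
position 4: 001 → 1  (bit 1 = 1)
position 1: 000 → 0  (bit 0 = 0)
bits b7..b0 = 10010110 = 150

150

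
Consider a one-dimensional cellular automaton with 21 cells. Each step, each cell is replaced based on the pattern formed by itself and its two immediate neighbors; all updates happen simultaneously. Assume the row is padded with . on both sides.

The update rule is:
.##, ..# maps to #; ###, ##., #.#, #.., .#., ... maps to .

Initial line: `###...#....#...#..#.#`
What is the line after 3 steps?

step 1: #....#....#...#..#...
step 2: ....#....#...#..#....
step 3: ...#....#...#..#.....

...#....#...#..#.....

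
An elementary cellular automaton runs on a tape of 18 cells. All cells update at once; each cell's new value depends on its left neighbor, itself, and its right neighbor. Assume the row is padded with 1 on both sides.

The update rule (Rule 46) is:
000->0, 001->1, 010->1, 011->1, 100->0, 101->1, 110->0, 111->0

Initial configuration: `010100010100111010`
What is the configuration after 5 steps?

step 1: 111100111101100111
step 2: 000001100011001100
step 3: 000011000110011001
step 4: 000110001100110011
step 5: 001100011001100110

001100011001100110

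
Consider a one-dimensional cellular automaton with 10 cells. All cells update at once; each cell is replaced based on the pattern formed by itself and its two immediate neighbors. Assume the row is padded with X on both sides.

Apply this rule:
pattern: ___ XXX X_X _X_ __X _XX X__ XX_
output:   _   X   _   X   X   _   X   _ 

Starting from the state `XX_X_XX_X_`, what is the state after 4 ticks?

tick 1: X__X____X_
tick 2: _XXXX__XX_
tick 3: __XX_XX___
tick 4: XX_____X_X

XX_____X_X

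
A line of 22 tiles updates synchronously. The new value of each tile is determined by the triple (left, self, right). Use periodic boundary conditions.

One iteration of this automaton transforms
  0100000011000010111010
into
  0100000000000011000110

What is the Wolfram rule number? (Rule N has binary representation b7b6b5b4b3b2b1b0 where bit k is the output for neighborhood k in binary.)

position 17: 111 → 0  (bit 7 = 0)
position 9: 110 → 0  (bit 6 = 0)
position 15: 101 → 1  (bit 5 = 1)
position 2: 100 → 0  (bit 4 = 0)
position 8: 011 → 0  (bit 3 = 0)
position 1: 010 → 1  (bit 2 = 1)
position 0: 001 → 0  (bit 1 = 0)
position 3: 000 → 0  (bit 0 = 0)
bits b7..b0 = 00100100 = 36

36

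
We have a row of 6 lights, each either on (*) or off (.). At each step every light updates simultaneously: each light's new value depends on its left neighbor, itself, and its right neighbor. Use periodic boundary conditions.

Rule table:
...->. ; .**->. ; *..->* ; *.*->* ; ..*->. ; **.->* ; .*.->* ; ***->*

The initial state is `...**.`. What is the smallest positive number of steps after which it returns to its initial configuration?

6

....**
*....*
**....
.**...
..**..
...**.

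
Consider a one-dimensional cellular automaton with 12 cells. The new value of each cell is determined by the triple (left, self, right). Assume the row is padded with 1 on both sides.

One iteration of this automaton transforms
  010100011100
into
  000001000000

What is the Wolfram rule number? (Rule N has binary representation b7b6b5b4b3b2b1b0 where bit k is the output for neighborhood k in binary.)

position 8: 111 → 0  (bit 7 = 0)
position 9: 110 → 0  (bit 6 = 0)
position 0: 101 → 0  (bit 5 = 0)
position 4: 100 → 0  (bit 4 = 0)
position 7: 011 → 0  (bit 3 = 0)
position 1: 010 → 0  (bit 2 = 0)
position 6: 001 → 0  (bit 1 = 0)
position 5: 000 → 1  (bit 0 = 1)
bits b7..b0 = 00000001 = 1

1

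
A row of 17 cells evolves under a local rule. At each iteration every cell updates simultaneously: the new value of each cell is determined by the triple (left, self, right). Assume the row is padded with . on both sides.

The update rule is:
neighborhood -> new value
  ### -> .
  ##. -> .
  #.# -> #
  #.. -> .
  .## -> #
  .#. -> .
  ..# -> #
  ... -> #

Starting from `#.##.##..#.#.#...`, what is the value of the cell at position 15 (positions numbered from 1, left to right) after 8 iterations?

.##.##..#.#.#..##
##.##..#.#.#..##.
#.##..#.#.#..##..
.##..#.#.#..##..#
##..#.#.#..##..#.
#..#.#.#..##..#..
..#.#.#..##..#..#
##.#.#..##..#..#.
position 15 holds .

.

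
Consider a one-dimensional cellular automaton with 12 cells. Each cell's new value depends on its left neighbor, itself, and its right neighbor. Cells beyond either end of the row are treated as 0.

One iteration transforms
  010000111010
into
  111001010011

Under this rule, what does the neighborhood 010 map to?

1

At position 1 the neighborhood is 010; the next row has 1 there.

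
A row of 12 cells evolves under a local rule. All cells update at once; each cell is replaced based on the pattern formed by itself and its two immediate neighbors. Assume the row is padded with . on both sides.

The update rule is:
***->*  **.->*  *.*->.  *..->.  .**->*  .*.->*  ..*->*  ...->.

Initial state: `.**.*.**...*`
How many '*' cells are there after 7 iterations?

iteration 1: ***.*.**..**
iteration 2: ***.*.**.***
iteration 3: ***.*.**.***  (fixed point — unchanged through iteration 7)
count of *: 9

9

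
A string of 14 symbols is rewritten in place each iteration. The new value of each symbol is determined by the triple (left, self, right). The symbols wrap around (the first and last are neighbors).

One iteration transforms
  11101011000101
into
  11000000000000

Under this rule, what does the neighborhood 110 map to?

At position 2 the neighborhood is 110; the next row has 0 there.

0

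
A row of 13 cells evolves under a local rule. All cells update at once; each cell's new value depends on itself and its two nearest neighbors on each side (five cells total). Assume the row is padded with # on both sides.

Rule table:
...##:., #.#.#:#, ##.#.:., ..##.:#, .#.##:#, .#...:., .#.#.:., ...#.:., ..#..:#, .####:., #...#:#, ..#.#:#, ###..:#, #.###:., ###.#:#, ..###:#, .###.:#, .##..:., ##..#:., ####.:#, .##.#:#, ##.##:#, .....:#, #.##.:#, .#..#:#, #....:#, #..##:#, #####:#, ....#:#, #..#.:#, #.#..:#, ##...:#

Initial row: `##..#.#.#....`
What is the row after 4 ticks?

##.##.#.#.##.
#####.#.#####
#####.##..###
#######..##.#

#######..##.#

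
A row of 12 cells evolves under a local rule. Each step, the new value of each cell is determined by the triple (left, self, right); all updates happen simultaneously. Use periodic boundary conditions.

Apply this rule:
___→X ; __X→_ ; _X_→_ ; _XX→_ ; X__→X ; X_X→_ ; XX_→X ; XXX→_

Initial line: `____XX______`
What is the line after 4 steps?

XXX__XXXXXXX
__XX________
X__XXXXXXXXX
XX__________

XX__________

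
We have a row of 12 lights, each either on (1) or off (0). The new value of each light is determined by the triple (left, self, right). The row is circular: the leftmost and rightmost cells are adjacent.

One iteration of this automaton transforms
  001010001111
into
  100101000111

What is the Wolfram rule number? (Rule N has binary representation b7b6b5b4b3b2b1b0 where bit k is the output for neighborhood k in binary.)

position 9: 111 → 1  (bit 7 = 1)
position 11: 110 → 1  (bit 6 = 1)
position 3: 101 → 1  (bit 5 = 1)
position 0: 100 → 1  (bit 4 = 1)
position 8: 011 → 0  (bit 3 = 0)
position 2: 010 → 0  (bit 2 = 0)
position 1: 001 → 0  (bit 1 = 0)
position 6: 000 → 0  (bit 0 = 0)
bits b7..b0 = 11110000 = 240

240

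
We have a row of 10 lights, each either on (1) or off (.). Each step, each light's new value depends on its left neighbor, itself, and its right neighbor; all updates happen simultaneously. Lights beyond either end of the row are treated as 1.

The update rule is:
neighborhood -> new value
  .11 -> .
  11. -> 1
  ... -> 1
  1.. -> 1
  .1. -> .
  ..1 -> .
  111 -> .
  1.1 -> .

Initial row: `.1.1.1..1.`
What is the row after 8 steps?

.11...111.

step 1: ......1...
step 2: 11111..11.
step 3: ....11..1.
step 4: 111..11...
step 5: ..11..111.
step 6: 1..11...1.
step 7: 11..111...
step 8: .11...111.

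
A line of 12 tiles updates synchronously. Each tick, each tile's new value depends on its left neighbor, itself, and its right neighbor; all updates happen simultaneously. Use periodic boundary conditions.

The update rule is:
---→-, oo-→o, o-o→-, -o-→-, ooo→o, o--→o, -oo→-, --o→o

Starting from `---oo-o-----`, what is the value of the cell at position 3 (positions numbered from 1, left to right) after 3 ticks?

--o-o--o----
-o---oo-o---
o-o-o-o--o--
position 3 holds o

o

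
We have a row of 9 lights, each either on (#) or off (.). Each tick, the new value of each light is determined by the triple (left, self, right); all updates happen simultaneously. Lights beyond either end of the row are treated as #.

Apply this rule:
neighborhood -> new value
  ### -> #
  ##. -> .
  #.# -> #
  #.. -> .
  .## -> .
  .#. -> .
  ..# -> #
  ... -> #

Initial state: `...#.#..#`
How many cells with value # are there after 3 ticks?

3

.##.#..#.
#..#..#.#
..#..#.#.
count of #: 3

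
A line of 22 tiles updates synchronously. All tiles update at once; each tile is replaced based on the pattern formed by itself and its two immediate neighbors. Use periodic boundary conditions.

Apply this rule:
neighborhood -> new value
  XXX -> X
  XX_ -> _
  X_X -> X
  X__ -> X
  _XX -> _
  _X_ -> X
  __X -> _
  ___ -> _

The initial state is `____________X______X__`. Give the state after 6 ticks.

____________XX_____XX_
______________X______X
X_____________XX_____X
_X______________X_____
_XX_____________XX____
___X______________X___

___X______________X___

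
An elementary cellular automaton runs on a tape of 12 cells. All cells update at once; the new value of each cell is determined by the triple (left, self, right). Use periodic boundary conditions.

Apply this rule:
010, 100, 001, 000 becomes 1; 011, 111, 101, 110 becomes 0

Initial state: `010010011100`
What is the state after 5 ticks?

111111100011

111111100011
000000011100
111111100011  (repeats tick 1; period 2)
tick 5: 111111100011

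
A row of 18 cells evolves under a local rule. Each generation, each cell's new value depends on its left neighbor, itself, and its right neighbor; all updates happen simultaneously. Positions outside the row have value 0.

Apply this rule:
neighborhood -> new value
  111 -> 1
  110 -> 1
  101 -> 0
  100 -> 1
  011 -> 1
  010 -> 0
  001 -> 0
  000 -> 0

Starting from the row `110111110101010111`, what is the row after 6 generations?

110111111111100111

generation 1: 110111110000000111
generation 2: 110111111000000111
generation 3: 110111111100000111
generation 4: 110111111110000111
generation 5: 110111111111000111
generation 6: 110111111111100111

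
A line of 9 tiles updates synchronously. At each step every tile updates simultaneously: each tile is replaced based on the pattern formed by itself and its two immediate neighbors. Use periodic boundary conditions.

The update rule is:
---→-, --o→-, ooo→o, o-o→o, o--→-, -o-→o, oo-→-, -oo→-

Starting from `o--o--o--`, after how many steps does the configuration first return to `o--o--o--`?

o--o--o--

1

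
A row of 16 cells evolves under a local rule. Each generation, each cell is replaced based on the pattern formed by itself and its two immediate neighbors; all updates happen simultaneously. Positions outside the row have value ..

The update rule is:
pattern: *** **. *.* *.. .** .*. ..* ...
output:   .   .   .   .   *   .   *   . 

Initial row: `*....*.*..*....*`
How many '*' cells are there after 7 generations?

....*....*....*.
...*....*....*..
..*....*....*...
.*....*....*....
*....*....*.....
....*....*......
...*....*.......
count of *: 2

2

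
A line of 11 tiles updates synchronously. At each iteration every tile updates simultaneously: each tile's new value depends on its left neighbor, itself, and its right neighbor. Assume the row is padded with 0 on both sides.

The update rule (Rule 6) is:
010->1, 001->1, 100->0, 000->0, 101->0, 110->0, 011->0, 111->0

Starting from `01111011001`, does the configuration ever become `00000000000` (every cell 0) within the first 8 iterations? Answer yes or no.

iteration 1: 10000000011
iteration 2: 10000000100
iteration 3: 10000001100
iteration 4: 10000010000
iteration 5: 10000110000
iteration 6: 10001000000
iteration 7: 10011000000
iteration 8: 10100000000
iteration 8 is 10100000000, still not uniform 0

no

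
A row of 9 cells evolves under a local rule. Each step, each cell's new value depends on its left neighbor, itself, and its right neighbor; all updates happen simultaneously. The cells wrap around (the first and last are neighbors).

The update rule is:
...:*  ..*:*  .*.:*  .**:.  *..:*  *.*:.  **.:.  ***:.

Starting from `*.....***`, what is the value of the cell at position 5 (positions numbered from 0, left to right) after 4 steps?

.*****...
*.....***  (repeats step 0; period 2)
step 4: *.....***
position 5 holds .

.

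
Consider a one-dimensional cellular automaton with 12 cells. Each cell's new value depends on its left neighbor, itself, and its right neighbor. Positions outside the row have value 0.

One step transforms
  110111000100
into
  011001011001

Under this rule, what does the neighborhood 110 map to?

At position 1 the neighborhood is 110; the next row has 1 there.

1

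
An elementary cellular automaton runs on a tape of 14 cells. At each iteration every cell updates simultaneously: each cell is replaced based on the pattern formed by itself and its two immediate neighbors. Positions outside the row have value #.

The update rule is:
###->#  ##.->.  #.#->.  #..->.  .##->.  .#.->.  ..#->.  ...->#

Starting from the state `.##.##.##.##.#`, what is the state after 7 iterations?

iteration 1: ..............
iteration 2: .############.
iteration 3: ..##########..
iteration 4: ...########...
iteration 5: .#..######..#.
iteration 6: .....####.....
iteration 7: .###..##..###.

.###..##..###.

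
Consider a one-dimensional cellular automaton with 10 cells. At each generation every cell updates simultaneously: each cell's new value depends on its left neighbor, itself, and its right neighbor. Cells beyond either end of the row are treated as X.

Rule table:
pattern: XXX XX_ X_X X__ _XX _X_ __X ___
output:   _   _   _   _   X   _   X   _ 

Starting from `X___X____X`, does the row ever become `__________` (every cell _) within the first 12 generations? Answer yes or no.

___X____XX
__X____XX_
_X____XX__
_____XX__X
____XX__XX
___XX__XX_
__XX__XX__
_XX__XX__X
_X__XX__XX
___XX__XX_  (repeats generation 6; period 4)
generation 12: _XX__XX__X
generation 12 is _XX__XX__X, still not uniform _

no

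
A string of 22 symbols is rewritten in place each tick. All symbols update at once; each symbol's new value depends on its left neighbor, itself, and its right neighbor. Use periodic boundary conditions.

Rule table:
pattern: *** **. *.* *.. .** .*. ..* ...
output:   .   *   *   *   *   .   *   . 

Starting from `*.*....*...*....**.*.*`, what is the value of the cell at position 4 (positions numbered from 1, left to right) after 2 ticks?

.

**.*..*.*.*.*..****.**
.**.**.*.*.*.***..***.
position 4 holds .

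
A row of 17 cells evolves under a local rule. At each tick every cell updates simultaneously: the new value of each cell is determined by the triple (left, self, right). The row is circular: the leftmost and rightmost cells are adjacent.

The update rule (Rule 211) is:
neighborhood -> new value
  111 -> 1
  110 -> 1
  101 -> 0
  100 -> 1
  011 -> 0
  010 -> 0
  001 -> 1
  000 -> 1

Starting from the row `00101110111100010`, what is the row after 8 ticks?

tick 1: 11000110011111101
tick 2: 11111011101111100
tick 3: 01111001100111111
tick 4: 00111110111011111
tick 5: 11011110011001111
tick 6: 11001111101110111
tick 7: 11110111100110011
tick 8: 11110011111011101

11110011111011101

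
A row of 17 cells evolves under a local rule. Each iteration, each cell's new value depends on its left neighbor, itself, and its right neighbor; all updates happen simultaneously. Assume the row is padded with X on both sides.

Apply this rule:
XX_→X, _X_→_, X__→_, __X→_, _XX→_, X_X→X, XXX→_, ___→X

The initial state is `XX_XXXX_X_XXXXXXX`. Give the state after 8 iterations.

X__XXXXXXX___X__X

iteration 1: _XX___XX_X_______
iteration 2: X_X_X__XX__XXXXX_
iteration 3: XX_X____X______XX
iteration 4: _XX__XX___XXXX___
iteration 5: X_X___X_X____X_X_
iteration 6: XX__X__X__XX__X_X
iteration 7: _X_________X___X_
iteration 8: X__XXXXXXX___X__X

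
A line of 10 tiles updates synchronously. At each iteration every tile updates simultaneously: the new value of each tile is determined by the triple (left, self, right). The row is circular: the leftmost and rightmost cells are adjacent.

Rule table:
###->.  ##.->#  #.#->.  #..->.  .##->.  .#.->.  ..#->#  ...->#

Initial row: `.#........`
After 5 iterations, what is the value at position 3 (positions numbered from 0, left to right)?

#

#..#######
#.#.......
....######
.###.....#
...#.####.
position 3 holds #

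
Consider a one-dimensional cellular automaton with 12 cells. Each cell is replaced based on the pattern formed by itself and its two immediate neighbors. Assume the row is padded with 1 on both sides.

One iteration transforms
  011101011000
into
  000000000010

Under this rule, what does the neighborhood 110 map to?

0

At position 3 the neighborhood is 110; the next row has 0 there.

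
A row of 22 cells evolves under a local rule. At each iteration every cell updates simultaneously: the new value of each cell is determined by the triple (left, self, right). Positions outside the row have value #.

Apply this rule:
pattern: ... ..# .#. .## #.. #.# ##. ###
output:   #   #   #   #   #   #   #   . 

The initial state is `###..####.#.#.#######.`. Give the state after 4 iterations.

###..####.....#######.

..####..#######.....##
###..####.....#######.
..####..#######.....##  (repeats iteration 1; period 2)
iteration 4: ###..####.....#######.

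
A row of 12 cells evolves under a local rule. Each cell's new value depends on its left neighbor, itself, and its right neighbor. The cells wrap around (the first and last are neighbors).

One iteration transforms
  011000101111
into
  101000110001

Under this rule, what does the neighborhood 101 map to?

1

At position 0 the neighborhood is 101; the next row has 1 there.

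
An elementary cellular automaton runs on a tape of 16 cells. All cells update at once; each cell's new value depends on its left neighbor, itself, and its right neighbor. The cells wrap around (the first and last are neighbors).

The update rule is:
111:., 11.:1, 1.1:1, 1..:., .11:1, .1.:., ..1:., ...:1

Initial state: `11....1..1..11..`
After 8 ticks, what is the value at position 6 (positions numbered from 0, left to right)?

tick 1: 11.11.......11..
tick 2: 11111.11111.11..
tick 3: 1...111...1111..
tick 4: ..1.1.1.1.1..1..
tick 5: 1..1.1.1.1.....1
tick 6: 1...1.1.1..111.1
tick 7: 1.1..1.1...1.111
tick 8: 11....1..1..11..
position 6 holds 1

1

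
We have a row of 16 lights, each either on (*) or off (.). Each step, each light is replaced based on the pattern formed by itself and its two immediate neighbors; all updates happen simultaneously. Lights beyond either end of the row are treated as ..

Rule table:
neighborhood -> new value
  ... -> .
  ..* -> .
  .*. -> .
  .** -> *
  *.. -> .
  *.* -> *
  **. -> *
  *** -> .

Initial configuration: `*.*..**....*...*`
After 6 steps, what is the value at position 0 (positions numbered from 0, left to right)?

step 1: .*...**.........
step 2: .....**.........
step 3: .....**.........  (fixed point — unchanged through step 6)
position 0 holds .

.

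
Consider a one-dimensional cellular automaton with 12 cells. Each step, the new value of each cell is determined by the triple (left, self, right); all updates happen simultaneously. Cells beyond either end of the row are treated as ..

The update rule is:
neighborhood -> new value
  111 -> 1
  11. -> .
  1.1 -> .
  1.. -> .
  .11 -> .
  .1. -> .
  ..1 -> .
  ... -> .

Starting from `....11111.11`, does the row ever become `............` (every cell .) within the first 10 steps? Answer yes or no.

yes

.....111....
......1.....
............
all cells are . at step 3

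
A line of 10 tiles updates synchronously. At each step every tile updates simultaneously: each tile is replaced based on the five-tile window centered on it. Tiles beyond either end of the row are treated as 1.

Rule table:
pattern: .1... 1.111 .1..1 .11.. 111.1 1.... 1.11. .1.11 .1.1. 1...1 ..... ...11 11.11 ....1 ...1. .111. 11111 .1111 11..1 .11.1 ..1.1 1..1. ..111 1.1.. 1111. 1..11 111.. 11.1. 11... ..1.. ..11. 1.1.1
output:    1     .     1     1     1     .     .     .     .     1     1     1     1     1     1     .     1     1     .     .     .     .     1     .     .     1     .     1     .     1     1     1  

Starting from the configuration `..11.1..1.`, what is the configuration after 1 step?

.11.1.1...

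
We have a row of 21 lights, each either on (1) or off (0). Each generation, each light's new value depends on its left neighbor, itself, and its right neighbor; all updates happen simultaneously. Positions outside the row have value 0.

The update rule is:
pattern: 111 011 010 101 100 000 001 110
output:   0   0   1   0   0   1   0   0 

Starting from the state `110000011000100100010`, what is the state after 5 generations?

000111000010100101010

000111000010100101010
110000011010100101010
000111000010100101010  (repeats generation 1; period 2)
generation 5: 000111000010100101010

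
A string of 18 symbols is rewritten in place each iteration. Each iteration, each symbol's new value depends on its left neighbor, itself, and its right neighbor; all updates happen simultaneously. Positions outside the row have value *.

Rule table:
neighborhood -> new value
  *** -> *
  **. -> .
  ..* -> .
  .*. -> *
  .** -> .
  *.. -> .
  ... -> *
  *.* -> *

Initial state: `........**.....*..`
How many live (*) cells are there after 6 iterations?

.******....***.*..
*.****..**..*.**..
.*.**.......**....
***...*****....**.
**..*..***..**...*
*...*...*......*..
count of *: 4

4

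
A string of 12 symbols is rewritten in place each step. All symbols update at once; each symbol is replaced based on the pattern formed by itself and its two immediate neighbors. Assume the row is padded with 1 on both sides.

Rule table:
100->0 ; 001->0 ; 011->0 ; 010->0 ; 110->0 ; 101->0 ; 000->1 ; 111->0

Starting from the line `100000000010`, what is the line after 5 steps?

001111111000
000000000010
011111111000
000000000010  (repeats step 2; period 2)
step 5: 011111111000

011111111000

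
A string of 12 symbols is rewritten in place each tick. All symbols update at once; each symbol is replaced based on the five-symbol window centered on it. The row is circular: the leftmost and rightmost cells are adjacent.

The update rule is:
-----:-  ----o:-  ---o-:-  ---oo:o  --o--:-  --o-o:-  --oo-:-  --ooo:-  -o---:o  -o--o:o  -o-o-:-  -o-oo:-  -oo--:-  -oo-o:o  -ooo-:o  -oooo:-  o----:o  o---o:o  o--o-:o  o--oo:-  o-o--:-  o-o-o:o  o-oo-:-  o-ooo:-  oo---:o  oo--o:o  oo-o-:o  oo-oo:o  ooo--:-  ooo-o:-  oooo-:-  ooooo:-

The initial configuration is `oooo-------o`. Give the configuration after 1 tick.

----oo----o-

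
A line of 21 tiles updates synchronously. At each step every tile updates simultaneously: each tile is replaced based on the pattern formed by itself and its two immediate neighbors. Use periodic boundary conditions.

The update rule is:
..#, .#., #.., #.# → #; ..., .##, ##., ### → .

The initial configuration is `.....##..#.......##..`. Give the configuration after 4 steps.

####..####...###....#

step 1: ....#..####.....#..#.
step 2: ...####....#...######
step 3: #.#....#..###.#......
step 4: ####..####...###....#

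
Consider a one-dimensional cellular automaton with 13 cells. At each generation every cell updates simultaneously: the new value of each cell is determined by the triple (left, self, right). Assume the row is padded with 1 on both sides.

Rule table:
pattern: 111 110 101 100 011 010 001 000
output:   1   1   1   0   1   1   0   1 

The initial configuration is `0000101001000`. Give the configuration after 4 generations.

1111111001111

generation 1: 0110111001010
generation 2: 1111111001111
generation 3: 1111111001111  (fixed point — unchanged through generation 4)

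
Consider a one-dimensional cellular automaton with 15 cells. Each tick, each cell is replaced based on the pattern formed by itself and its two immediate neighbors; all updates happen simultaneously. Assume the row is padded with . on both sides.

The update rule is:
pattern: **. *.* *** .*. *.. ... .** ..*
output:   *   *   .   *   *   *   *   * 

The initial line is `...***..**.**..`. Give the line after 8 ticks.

*..***........*

****.**********
*..***........*
****.**********  (repeats tick 1; period 2)
tick 8: *..***........*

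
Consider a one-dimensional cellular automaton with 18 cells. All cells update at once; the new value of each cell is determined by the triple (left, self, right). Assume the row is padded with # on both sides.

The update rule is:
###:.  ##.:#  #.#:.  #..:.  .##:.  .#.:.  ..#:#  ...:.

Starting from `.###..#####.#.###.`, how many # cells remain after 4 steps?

...#.#....#.....#.
..#......#.....#..
.#......#.....#..#
.......#.....#..#.
count of #: 3

3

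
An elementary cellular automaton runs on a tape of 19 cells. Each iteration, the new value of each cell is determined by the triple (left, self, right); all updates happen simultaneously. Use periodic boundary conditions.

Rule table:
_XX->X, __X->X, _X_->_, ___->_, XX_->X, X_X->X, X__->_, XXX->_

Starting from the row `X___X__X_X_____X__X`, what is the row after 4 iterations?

X__X_X_____X__XX__X

X__X__X_X_____X__XX
X_X__X_X_____X__XX_
_X__X_X_____X__XXXX
X__X_X_____X__XX__X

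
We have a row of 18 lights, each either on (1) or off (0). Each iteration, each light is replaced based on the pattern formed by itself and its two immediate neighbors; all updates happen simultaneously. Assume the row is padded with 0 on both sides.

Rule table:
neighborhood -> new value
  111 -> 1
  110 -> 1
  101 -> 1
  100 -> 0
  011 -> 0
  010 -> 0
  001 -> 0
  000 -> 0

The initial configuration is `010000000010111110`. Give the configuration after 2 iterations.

000000000000101110

000000000001011110
000000000000101110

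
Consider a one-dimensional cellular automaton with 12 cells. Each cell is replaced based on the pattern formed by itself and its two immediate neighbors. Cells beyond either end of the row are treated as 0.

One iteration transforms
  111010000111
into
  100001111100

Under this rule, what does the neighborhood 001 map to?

At position 8 the neighborhood is 001; the next row has 1 there.

1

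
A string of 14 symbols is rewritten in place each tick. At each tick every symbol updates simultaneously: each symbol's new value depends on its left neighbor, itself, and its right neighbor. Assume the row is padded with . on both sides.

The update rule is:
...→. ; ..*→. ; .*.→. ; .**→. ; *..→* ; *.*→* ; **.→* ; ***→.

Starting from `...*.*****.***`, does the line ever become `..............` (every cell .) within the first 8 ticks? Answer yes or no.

no

....*....**..*
.....*....**..
......*....**.
.......*....**
........*....*
.........*....
..........*...
...........*..
tick 8 is ...........*.., still not uniform .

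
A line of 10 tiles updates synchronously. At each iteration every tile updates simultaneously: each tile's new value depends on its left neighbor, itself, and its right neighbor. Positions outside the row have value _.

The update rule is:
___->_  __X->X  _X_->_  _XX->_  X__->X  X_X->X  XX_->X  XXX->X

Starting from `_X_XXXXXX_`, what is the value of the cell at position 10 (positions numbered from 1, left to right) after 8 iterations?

X_X_XXXXXX
_X_X_XXXXX
X_X_X_XXXX
_X_X_X_XXX
X_X_X_X_XX
_X_X_X_X_X
X_X_X_X_X_
_X_X_X_X_X
position 10 holds X

X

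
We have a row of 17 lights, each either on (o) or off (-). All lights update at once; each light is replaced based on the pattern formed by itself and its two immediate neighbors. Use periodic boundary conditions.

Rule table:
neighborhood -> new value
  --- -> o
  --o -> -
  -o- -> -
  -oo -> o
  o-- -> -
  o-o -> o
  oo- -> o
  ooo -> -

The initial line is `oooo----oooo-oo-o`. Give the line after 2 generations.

-o--oooo---o----o

---o-oo-o--oooooo
-o--oooo---o----o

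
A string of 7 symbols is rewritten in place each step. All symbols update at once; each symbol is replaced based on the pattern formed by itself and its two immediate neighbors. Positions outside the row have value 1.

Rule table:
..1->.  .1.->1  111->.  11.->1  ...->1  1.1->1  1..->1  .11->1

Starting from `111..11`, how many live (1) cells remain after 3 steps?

step 1: ..11.1.
step 2: 1.11111
step 3: 111....
count of 1: 3

3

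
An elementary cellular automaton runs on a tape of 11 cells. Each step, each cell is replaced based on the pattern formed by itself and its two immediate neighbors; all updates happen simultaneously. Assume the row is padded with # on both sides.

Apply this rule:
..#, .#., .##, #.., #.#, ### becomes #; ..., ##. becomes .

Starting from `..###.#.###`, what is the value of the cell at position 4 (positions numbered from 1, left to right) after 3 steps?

#

####.######
###.#######
##.########
position 4 holds #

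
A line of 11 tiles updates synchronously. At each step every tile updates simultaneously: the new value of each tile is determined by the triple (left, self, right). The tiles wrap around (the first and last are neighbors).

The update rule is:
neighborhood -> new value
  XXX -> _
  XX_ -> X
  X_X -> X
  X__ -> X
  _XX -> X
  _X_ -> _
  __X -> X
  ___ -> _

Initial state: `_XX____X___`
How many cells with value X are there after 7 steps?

XXXX__X_X__
X__XXX_X_XX
XXXX_XX_XX_
X__XXXXXXXX
XXXX_______
X__XX_____X
XXXXXX___XX
count of X: 8

8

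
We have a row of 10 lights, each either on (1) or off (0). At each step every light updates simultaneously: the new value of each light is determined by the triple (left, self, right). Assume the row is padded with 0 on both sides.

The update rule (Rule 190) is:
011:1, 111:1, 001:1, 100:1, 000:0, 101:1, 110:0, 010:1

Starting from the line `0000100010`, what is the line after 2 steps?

0001110111
0011101110

0011101110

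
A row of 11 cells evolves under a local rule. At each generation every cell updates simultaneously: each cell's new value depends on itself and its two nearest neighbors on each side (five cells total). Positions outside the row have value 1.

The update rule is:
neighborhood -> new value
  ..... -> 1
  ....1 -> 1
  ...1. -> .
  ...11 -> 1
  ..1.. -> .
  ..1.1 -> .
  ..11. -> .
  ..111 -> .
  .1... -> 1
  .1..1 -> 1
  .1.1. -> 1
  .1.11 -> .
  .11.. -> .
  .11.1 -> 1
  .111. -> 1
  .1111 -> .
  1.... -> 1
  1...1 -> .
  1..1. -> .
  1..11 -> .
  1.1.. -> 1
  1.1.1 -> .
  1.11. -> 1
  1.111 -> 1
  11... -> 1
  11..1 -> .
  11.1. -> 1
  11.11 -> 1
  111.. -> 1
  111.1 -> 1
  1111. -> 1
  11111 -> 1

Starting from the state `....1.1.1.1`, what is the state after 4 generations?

11111..1...

generation 1: 111..1.1..1
generation 2: 111...111..
generation 3: 1111.1.11..
generation 4: 11111..1...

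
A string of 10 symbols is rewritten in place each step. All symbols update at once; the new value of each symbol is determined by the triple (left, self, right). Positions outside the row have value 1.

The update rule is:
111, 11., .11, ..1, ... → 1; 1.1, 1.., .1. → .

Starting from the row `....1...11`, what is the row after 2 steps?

step 1: .111..1111
step 2: .111.11111

.111.11111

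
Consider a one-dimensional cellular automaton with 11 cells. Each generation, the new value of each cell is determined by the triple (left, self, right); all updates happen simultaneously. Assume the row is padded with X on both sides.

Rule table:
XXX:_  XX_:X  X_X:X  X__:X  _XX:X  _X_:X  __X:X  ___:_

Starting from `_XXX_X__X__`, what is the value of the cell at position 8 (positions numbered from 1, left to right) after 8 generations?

XX_XXXXXXXX
_XXX_______
XX_XX_____X
_XXXXX___XX
XX___XX_XX_
_XX_XXXXXXX
XXXXX______
____XX____X
position 8 holds _

_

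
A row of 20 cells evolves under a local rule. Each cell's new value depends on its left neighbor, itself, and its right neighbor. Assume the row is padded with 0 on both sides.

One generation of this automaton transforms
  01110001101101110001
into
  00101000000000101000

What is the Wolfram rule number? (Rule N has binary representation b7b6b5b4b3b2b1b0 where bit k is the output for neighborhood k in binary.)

144

position 2: 111 → 1  (bit 7 = 1)
position 3: 110 → 0  (bit 6 = 0)
position 9: 101 → 0  (bit 5 = 0)
position 4: 100 → 1  (bit 4 = 1)
position 1: 011 → 0  (bit 3 = 0)
position 19: 010 → 0  (bit 2 = 0)
position 0: 001 → 0  (bit 1 = 0)
position 5: 000 → 0  (bit 0 = 0)
bits b7..b0 = 10010000 = 144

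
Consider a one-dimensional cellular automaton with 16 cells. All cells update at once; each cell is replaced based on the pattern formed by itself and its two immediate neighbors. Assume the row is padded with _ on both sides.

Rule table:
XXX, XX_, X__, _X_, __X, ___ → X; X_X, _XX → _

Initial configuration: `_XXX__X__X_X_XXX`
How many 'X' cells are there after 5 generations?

X_XXXXXXXX_X__XX
X__XXXXXXX_XXX_X
XXX_XXXXXX__XX_X
_XX__XXXXXXX_X_X
X_XXX_XXXXXX_X_X
count of X: 12

12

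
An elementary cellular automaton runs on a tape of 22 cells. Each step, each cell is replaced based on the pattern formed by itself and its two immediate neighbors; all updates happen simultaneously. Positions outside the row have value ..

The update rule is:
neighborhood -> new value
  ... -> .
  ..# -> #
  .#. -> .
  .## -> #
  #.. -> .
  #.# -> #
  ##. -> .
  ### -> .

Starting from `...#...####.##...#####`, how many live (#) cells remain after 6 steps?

..#...##...##...##....
.#...##...##...##.....
#...##...##...##......
...##...##...##.......
..##...##...##........
.##...##...##.........
count of #: 6

6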